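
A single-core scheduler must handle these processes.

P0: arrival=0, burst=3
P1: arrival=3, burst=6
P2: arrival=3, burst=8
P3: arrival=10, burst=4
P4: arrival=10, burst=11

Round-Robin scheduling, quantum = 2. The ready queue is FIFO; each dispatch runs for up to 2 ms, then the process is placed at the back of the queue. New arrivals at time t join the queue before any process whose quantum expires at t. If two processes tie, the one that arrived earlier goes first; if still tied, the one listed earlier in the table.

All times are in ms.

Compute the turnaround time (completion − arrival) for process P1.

Timeline: | P0 0-3 | P1 3-5 | P2 5-7 | P1 7-9 | P2 9-11 | P1 11-13 | P3 13-15 | P4 15-17 | P2 17-19 | P3 19-21 | P4 21-23 | P2 23-25 | P4 25-32 |
Completion: P0=3  P1=13  P2=25  P3=21  P4=32
Turnaround (C−A): P0=3  P1=10  P2=22  P3=11  P4=22
Turnaround(P1) = completion − arrival = 13 − 3 = 10

10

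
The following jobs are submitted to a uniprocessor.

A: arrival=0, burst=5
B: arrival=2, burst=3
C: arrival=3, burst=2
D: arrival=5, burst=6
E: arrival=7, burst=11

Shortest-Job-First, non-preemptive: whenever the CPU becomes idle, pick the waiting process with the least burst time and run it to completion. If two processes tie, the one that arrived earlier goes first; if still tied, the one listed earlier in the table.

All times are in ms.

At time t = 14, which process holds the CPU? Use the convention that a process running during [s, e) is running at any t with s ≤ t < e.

D

Timeline: | A 0-5 | C 5-7 | B 7-10 | D 10-16 | E 16-27 |
Completion: A=5  B=10  C=7  D=16  E=27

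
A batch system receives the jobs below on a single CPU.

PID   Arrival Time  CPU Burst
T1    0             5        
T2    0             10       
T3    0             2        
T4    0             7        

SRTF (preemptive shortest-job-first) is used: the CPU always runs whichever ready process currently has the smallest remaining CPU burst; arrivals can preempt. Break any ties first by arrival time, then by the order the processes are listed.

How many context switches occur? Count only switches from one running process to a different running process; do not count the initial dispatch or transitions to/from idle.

Timeline: | T3 0-2 | T1 2-7 | T4 7-14 | T2 14-24 |
Completion: T1=7  T2=24  T3=2  T4=14
Turnaround (C−A): T1=7  T2=24  T3=2  T4=14

3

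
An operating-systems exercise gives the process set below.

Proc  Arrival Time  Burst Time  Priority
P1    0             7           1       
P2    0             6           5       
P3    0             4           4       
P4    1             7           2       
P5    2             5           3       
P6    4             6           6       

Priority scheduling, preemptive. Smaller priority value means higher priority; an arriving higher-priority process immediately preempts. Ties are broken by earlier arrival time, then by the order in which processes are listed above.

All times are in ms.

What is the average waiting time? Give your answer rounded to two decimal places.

Schedule: | P1 0-7 | P4 7-14 | P5 14-19 | P3 19-23 | P2 23-29 | P6 29-35 |
Completion: P1=7  P2=29  P3=23  P4=14  P5=19  P6=35
Waiting times: P1=0, P2=23, P3=19, P4=6, P5=12, P6=25
Average waiting = (0+23+19+6+12+25) / 6 = 85/6 = 14.17

14.17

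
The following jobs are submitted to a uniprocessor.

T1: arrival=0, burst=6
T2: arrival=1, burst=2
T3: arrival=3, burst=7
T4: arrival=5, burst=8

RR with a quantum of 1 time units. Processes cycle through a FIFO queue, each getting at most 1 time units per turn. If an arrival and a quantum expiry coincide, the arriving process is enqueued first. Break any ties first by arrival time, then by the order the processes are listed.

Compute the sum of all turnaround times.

54

Timeline: | T1 0-1 | T2 1-2 | T1 2-3 | T2 3-4 | T3 4-5 | T1 5-6 | T4 6-7 | T3 7-8 | T1 8-9 | T4 9-10 | T3 10-11 | T1 11-12 | T4 12-13 | T3 13-14 | T1 14-15 | T4 15-16 | T3 16-17 | T4 17-18 | T3 18-19 | T4 19-20 | T3 20-21 | T4 21-23 |
Completion: T1=15  T2=4  T3=21  T4=23
Turnaround (C−A): T1=15  T2=3  T3=18  T4=18
Turnaround = completion − arrival: T1=15, T2=3, T3=18, T4=18
Total turnaround = 15 + 3 + 18 + 18 = 54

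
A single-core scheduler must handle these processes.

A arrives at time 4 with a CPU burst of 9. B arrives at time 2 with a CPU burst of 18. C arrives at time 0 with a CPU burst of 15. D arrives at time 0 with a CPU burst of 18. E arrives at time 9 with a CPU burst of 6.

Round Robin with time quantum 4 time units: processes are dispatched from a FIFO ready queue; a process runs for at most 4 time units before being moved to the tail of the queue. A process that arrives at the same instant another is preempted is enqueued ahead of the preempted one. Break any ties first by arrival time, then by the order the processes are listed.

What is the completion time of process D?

Gantt: | C 0-4 | D 4-8 | B 8-12 | A 12-16 | C 16-20 | D 20-24 | E 24-28 | B 28-32 | A 32-36 | C 36-40 | D 40-44 | E 44-46 | B 46-50 | A 50-51 | C 51-54 | D 54-58 | B 58-62 | D 62-64 | B 64-66 |
Completion: A=51  B=66  C=54  D=64  E=46
Turnaround (C−A): A=47  B=64  C=54  D=64  E=37

64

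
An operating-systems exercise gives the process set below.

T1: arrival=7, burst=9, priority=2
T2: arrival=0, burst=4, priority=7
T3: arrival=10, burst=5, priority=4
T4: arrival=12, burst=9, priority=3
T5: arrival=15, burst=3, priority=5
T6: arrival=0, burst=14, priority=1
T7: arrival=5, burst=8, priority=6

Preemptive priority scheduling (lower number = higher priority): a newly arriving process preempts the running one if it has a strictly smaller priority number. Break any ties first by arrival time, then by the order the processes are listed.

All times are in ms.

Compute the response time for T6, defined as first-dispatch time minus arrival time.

Gantt: | T6 0-14 | T1 14-23 | T4 23-32 | T3 32-37 | T5 37-40 | T7 40-48 | T2 48-52 |
Completion: T1=23  T2=52  T3=37  T4=32  T5=40  T6=14  T7=48
Turnaround (C−A): T1=16  T2=52  T3=27  T4=20  T5=25  T6=14  T7=43
Response(T6) = first start − arrival = 0 − 0 = 0

0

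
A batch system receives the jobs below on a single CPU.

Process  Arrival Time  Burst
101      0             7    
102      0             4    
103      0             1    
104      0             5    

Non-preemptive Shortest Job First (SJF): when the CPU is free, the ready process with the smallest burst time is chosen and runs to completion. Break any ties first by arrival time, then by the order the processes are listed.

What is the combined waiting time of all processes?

16

Timeline: | 103 0-1 | 102 1-5 | 104 5-10 | 101 10-17 |
Completion: 101=17  102=5  103=1  104=10
Turnaround (C−A): 101=17  102=5  103=1  104=10
Waiting = turnaround − burst: 101=10, 102=1, 103=0, 104=5
Total waiting = 10 + 1 + 0 + 5 = 16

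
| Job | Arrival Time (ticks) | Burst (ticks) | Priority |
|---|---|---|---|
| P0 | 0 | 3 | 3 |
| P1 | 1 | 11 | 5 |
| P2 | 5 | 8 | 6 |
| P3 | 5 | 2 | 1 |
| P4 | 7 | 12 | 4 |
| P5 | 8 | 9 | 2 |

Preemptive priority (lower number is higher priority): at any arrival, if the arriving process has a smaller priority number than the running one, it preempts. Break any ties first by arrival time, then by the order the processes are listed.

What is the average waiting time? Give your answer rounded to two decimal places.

Schedule: | P0 0-3 | P1 3-5 | P3 5-7 | P4 7-8 | P5 8-17 | P4 17-28 | P1 28-37 | P2 37-45 |
Completion: P0=3  P1=37  P2=45  P3=7  P4=28  P5=17
Turnaround (C−A): P0=3  P1=36  P2=40  P3=2  P4=21  P5=9
Waiting times: P0=0, P1=25, P2=32, P3=0, P4=9, P5=0
Average waiting = (0+25+32+0+9+0) / 6 = 66/6 = 11.00

11.00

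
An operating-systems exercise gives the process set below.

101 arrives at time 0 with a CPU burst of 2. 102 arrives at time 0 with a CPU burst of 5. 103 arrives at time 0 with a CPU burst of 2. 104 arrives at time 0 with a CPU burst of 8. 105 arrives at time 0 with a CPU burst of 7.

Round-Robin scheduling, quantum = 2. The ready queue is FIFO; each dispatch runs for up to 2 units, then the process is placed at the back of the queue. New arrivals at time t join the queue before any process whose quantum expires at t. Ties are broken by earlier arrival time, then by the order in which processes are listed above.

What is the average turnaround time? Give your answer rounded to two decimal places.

Gantt: | 101 0-2 | 102 2-4 | 103 4-6 | 104 6-8 | 105 8-10 | 102 10-12 | 104 12-14 | 105 14-16 | 102 16-17 | 104 17-19 | 105 19-21 | 104 21-23 | 105 23-24 |
Completion: 101=2  102=17  103=6  104=23  105=24
Turnaround (C−A): 101=2  102=17  103=6  104=23  105=24
Turnaround times: 101=2, 102=17, 103=6, 104=23, 105=24
Average turnaround = (2+17+6+23+24) / 5 = 72/5 = 14.40

14.40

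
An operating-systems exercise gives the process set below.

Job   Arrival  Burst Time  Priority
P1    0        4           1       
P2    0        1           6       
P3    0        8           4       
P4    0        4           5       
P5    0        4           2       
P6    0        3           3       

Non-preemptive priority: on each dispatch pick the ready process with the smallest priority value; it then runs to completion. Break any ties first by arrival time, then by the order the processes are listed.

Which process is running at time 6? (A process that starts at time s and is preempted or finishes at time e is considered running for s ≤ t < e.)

P5

Schedule: | P1 0-4 | P5 4-8 | P6 8-11 | P3 11-19 | P4 19-23 | P2 23-24 |
Completion: P1=4  P2=24  P3=19  P4=23  P5=8  P6=11
Turnaround (C−A): P1=4  P2=24  P3=19  P4=23  P5=8  P6=11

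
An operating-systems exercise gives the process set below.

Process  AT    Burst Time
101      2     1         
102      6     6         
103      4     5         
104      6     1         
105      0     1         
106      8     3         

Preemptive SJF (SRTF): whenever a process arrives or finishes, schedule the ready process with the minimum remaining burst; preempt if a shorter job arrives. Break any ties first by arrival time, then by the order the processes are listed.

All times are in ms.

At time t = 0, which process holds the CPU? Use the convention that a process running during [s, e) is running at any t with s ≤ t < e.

105

Timeline: | 105 0-1 | idle 1-2 | 101 2-3 | idle 3-4 | 103 4-6 | 104 6-7 | 103 7-10 | 106 10-13 | 102 13-19 |
Completion: 101=3  102=19  103=10  104=7  105=1  106=13
Turnaround (C−A): 101=1  102=13  103=6  104=1  105=1  106=5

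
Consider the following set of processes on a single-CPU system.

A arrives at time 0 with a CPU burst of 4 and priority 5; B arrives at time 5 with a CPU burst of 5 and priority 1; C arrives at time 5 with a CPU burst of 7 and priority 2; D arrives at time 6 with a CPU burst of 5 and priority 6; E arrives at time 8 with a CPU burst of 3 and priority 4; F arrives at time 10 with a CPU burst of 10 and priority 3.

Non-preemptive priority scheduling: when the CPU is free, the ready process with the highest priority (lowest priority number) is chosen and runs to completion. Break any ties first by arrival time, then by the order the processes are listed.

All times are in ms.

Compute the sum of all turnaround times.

89

Timeline: | A 0-4 | idle 4-5 | B 5-10 | C 10-17 | F 17-27 | E 27-30 | D 30-35 |
Completion: A=4  B=10  C=17  D=35  E=30  F=27
Turnaround = completion − arrival: A=4, B=5, C=12, D=29, E=22, F=17
Total turnaround = 4 + 5 + 12 + 29 + 22 + 17 = 89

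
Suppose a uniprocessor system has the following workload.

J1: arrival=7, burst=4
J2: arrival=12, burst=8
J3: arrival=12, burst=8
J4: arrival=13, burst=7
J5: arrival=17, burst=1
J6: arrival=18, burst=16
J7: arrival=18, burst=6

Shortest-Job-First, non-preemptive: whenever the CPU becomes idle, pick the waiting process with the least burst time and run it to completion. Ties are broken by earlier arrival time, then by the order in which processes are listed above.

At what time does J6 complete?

58

Gantt: | idle 0-7 | J1 7-11 | idle 11-12 | J2 12-20 | J5 20-21 | J7 21-27 | J4 27-34 | J3 34-42 | J6 42-58 |
Completion: J1=11  J2=20  J3=42  J4=34  J5=21  J6=58  J7=27
Turnaround (C−A): J1=4  J2=8  J3=30  J4=21  J5=4  J6=40  J7=9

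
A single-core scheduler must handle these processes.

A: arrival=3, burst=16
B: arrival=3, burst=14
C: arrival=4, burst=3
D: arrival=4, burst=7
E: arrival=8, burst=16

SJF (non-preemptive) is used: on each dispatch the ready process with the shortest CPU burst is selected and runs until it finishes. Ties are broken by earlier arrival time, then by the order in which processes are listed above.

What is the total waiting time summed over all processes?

88

Gantt: | idle 0-3 | B 3-17 | C 17-20 | D 20-27 | A 27-43 | E 43-59 |
Completion: A=43  B=17  C=20  D=27  E=59
Turnaround (C−A): A=40  B=14  C=16  D=23  E=51
Waiting = turnaround − burst: A=24, B=0, C=13, D=16, E=35
Total waiting = 24 + 0 + 13 + 16 + 35 = 88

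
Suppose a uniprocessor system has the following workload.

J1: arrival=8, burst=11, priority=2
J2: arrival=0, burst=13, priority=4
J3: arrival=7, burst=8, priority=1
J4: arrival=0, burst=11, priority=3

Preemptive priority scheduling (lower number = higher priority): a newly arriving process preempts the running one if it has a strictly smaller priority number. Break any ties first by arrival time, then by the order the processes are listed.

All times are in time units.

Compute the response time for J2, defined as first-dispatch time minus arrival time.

30

Schedule: | J4 0-7 | J3 7-15 | J1 15-26 | J4 26-30 | J2 30-43 |
Completion: J1=26  J2=43  J3=15  J4=30
Turnaround (C−A): J1=18  J2=43  J3=8  J4=30
Response(J2) = first start − arrival = 30 − 0 = 30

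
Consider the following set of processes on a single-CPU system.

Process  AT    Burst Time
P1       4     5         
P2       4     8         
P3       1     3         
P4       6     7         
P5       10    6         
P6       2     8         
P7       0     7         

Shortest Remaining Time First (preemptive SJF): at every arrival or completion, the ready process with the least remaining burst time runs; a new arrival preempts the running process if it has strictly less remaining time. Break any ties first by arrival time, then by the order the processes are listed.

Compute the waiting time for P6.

Timeline: | P7 0-1 | P3 1-4 | P1 4-9 | P7 9-15 | P5 15-21 | P4 21-28 | P6 28-36 | P2 36-44 |
Completion: P1=9  P2=44  P3=4  P4=28  P5=21  P6=36  P7=15
Turnaround (C−A): P1=5  P2=40  P3=3  P4=22  P5=11  P6=34  P7=15
Waiting(P6) = turnaround − burst = 34 − 8 = 26

26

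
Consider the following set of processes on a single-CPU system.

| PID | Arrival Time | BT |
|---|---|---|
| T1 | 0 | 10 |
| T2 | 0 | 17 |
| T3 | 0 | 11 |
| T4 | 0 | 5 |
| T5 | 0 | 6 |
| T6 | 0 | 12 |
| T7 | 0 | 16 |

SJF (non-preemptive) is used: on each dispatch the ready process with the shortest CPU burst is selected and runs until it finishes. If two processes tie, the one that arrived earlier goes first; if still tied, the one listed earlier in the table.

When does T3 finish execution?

32

Timeline: | T4 0-5 | T5 5-11 | T1 11-21 | T3 21-32 | T6 32-44 | T7 44-60 | T2 60-77 |
Completion: T1=21  T2=77  T3=32  T4=5  T5=11  T6=44  T7=60
Turnaround (C−A): T1=21  T2=77  T3=32  T4=5  T5=11  T6=44  T7=60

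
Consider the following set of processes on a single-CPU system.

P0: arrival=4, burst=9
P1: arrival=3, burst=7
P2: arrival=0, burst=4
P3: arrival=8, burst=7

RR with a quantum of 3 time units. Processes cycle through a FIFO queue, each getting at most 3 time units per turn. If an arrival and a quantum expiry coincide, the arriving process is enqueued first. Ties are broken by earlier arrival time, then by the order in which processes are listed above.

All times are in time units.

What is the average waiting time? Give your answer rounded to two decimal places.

Timeline: | P2 0-3 | P1 3-6 | P2 6-7 | P0 7-10 | P1 10-13 | P3 13-16 | P0 16-19 | P1 19-20 | P3 20-23 | P0 23-26 | P3 26-27 |
Completion: P0=26  P1=20  P2=7  P3=27
Waiting times: P0=13, P1=10, P2=3, P3=12
Average waiting = (13+10+3+12) / 4 = 38/4 = 9.50

9.50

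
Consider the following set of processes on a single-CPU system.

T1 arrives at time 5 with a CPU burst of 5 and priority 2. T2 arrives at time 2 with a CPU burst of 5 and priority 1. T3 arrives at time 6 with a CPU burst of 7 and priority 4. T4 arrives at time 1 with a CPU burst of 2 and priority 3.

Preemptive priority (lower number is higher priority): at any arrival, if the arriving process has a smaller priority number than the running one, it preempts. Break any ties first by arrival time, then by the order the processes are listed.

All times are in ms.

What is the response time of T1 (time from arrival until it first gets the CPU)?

2

Schedule: | idle 0-1 | T4 1-2 | T2 2-7 | T1 7-12 | T4 12-13 | T3 13-20 |
Completion: T1=12  T2=7  T3=20  T4=13
Turnaround (C−A): T1=7  T2=5  T3=14  T4=12
Response(T1) = first start − arrival = 7 − 5 = 2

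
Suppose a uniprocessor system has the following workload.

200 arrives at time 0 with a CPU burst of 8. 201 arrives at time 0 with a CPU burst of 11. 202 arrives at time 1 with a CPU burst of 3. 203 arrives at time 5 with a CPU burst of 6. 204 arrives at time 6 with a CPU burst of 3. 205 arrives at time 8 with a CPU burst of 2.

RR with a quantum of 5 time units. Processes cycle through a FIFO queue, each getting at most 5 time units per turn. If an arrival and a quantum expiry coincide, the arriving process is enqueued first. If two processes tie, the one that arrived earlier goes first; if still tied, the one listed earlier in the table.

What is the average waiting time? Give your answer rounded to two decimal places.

16.00

Gantt: | 200 0-5 | 201 5-10 | 202 10-13 | 203 13-18 | 200 18-21 | 204 21-24 | 205 24-26 | 201 26-31 | 203 31-32 | 201 32-33 |
Completion: 200=21  201=33  202=13  203=32  204=24  205=26
Waiting times: 200=13, 201=22, 202=9, 203=21, 204=15, 205=16
Average waiting = (13+22+9+21+15+16) / 6 = 96/6 = 16.00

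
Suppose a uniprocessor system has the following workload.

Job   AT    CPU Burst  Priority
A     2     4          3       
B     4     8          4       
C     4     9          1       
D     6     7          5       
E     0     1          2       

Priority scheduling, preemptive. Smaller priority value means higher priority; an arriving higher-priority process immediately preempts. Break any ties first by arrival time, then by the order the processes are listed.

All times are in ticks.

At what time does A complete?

15

Timeline: | E 0-1 | idle 1-2 | A 2-4 | C 4-13 | A 13-15 | B 15-23 | D 23-30 |
Completion: A=15  B=23  C=13  D=30  E=1
Turnaround (C−A): A=13  B=19  C=9  D=24  E=1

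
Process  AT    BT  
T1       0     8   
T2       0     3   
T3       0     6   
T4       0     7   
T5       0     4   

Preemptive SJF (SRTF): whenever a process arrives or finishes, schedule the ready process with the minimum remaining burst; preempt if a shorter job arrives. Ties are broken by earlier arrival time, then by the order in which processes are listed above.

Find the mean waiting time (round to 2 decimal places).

Gantt: | T2 0-3 | T5 3-7 | T3 7-13 | T4 13-20 | T1 20-28 |
Completion: T1=28  T2=3  T3=13  T4=20  T5=7
Turnaround (C−A): T1=28  T2=3  T3=13  T4=20  T5=7
Waiting times: T1=20, T2=0, T3=7, T4=13, T5=3
Average waiting = (20+0+7+13+3) / 5 = 43/5 = 8.60

8.60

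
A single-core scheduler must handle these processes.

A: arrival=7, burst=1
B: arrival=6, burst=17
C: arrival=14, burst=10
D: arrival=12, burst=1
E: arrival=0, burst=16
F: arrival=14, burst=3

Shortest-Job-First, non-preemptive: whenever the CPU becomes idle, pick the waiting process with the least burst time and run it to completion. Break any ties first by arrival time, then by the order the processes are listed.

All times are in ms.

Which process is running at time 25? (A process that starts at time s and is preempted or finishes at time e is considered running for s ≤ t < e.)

C

Gantt: | E 0-16 | A 16-17 | D 17-18 | F 18-21 | C 21-31 | B 31-48 |
Completion: A=17  B=48  C=31  D=18  E=16  F=21
Turnaround (C−A): A=10  B=42  C=17  D=6  E=16  F=7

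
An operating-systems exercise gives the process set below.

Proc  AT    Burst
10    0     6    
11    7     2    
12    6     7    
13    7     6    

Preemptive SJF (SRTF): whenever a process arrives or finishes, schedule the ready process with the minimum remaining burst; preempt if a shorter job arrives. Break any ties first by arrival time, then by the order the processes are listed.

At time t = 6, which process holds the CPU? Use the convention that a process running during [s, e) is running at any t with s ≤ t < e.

Timeline: | 10 0-6 | 12 6-7 | 11 7-9 | 12 9-15 | 13 15-21 |
Completion: 10=6  11=9  12=15  13=21
Turnaround (C−A): 10=6  11=2  12=9  13=14

12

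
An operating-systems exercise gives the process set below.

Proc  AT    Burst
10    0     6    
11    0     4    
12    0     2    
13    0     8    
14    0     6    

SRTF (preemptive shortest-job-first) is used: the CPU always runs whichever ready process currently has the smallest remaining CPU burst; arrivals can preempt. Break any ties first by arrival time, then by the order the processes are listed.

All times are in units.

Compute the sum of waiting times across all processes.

Timeline: | 12 0-2 | 11 2-6 | 10 6-12 | 14 12-18 | 13 18-26 |
Completion: 10=12  11=6  12=2  13=26  14=18
Turnaround (C−A): 10=12  11=6  12=2  13=26  14=18
Waiting = turnaround − burst: 10=6, 11=2, 12=0, 13=18, 14=12
Total waiting = 6 + 2 + 0 + 18 + 12 = 38

38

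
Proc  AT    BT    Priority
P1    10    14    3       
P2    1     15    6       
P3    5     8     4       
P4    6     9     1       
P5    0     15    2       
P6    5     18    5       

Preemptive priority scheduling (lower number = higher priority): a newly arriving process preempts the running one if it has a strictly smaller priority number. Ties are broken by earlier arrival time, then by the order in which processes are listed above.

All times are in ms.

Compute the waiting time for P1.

Timeline: | P5 0-6 | P4 6-15 | P5 15-24 | P1 24-38 | P3 38-46 | P6 46-64 | P2 64-79 |
Completion: P1=38  P2=79  P3=46  P4=15  P5=24  P6=64
Turnaround (C−A): P1=28  P2=78  P3=41  P4=9  P5=24  P6=59
Waiting(P1) = turnaround − burst = 28 − 14 = 14

14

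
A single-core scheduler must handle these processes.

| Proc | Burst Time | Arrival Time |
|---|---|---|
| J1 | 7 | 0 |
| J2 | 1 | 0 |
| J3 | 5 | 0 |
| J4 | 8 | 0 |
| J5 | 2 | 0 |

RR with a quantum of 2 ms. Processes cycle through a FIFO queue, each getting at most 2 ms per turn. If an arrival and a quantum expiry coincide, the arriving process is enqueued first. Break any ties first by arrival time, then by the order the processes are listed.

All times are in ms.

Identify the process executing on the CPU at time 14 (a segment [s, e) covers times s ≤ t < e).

J4

Timeline: | J1 0-2 | J2 2-3 | J3 3-5 | J4 5-7 | J5 7-9 | J1 9-11 | J3 11-13 | J4 13-15 | J1 15-17 | J3 17-18 | J4 18-20 | J1 20-21 | J4 21-23 |
Completion: J1=21  J2=3  J3=18  J4=23  J5=9
Turnaround (C−A): J1=21  J2=3  J3=18  J4=23  J5=9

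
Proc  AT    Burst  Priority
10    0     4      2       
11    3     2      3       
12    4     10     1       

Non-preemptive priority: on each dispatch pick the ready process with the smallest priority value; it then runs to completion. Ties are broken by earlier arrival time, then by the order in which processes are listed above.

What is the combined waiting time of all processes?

11

Schedule: | 10 0-4 | 12 4-14 | 11 14-16 |
Completion: 10=4  11=16  12=14
Turnaround (C−A): 10=4  11=13  12=10
Waiting = turnaround − burst: 10=0, 11=11, 12=0
Total waiting = 0 + 11 + 0 = 11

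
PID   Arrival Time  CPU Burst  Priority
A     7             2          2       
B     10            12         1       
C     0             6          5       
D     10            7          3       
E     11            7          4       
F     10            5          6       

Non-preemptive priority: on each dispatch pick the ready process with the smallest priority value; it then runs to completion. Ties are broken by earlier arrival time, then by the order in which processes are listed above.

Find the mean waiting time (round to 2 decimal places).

Gantt: | C 0-6 | idle 6-7 | A 7-9 | idle 9-10 | B 10-22 | D 22-29 | E 29-36 | F 36-41 |
Completion: A=9  B=22  C=6  D=29  E=36  F=41
Turnaround (C−A): A=2  B=12  C=6  D=19  E=25  F=31
Waiting times: A=0, B=0, C=0, D=12, E=18, F=26
Average waiting = (0+0+0+12+18+26) / 6 = 56/6 = 9.33

9.33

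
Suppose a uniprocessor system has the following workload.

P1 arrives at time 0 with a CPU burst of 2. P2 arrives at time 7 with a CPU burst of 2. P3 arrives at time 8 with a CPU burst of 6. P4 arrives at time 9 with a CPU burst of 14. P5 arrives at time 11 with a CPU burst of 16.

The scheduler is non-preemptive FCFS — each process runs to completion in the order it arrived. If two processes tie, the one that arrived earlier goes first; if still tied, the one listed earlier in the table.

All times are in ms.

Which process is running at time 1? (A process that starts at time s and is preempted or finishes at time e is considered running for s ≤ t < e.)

P1

Gantt: | P1 0-2 | idle 2-7 | P2 7-9 | P3 9-15 | P4 15-29 | P5 29-45 |
Completion: P1=2  P2=9  P3=15  P4=29  P5=45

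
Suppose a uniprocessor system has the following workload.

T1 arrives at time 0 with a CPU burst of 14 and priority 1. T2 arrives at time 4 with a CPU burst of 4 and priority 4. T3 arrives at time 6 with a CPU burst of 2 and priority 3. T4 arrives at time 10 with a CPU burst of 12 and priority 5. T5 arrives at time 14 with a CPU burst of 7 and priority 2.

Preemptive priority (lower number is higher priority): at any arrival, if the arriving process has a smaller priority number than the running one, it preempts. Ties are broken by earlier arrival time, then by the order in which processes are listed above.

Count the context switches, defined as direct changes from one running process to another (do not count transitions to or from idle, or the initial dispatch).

4

Schedule: | T1 0-14 | T5 14-21 | T3 21-23 | T2 23-27 | T4 27-39 |
Completion: T1=14  T2=27  T3=23  T4=39  T5=21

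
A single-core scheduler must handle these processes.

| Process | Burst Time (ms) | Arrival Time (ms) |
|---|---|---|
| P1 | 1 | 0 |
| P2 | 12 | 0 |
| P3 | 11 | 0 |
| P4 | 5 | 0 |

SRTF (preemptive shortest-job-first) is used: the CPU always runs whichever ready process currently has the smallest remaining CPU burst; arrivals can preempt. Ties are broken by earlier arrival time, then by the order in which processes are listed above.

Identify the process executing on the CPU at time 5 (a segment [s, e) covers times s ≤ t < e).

P4

Gantt: | P1 0-1 | P4 1-6 | P3 6-17 | P2 17-29 |
Completion: P1=1  P2=29  P3=17  P4=6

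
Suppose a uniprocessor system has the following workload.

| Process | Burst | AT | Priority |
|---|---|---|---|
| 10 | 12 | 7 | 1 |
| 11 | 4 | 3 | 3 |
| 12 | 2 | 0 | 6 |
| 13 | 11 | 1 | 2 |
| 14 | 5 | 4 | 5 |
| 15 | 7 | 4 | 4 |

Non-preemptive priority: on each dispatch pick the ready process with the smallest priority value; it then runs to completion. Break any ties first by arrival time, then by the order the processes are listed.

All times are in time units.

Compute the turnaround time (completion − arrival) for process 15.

Timeline: | 12 0-2 | 13 2-13 | 10 13-25 | 11 25-29 | 15 29-36 | 14 36-41 |
Completion: 10=25  11=29  12=2  13=13  14=41  15=36
Turnaround (C−A): 10=18  11=26  12=2  13=12  14=37  15=32
Turnaround(15) = completion − arrival = 36 − 4 = 32

32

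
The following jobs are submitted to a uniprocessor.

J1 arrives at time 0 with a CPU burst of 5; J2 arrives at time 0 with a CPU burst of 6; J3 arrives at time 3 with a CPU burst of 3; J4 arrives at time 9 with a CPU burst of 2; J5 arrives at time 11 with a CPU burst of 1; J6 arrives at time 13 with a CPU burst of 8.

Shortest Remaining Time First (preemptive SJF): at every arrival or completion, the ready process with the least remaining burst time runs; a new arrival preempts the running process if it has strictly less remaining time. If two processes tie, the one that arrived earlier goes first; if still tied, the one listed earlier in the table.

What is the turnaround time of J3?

Gantt: | J1 0-5 | J3 5-8 | J2 8-9 | J4 9-11 | J5 11-12 | J2 12-17 | J6 17-25 |
Completion: J1=5  J2=17  J3=8  J4=11  J5=12  J6=25
Turnaround (C−A): J1=5  J2=17  J3=5  J4=2  J5=1  J6=12
Turnaround(J3) = completion − arrival = 8 − 3 = 5

5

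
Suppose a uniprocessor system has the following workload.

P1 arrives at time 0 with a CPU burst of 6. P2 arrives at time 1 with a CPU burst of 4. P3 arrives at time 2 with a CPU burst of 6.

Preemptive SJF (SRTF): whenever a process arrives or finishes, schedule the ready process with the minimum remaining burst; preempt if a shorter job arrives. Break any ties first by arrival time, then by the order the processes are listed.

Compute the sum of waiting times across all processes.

Timeline: | P1 0-1 | P2 1-5 | P1 5-10 | P3 10-16 |
Completion: P1=10  P2=5  P3=16
Waiting = turnaround − burst: P1=4, P2=0, P3=8
Total waiting = 4 + 0 + 8 = 12

12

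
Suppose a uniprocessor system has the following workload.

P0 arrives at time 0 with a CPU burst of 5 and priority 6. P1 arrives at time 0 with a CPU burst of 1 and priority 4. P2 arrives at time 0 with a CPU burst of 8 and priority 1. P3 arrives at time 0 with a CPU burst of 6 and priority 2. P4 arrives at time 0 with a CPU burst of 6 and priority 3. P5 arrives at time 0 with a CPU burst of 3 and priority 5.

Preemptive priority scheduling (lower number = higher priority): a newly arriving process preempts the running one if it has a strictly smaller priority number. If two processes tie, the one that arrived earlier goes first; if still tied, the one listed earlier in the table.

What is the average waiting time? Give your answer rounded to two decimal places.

14.50

Schedule: | P2 0-8 | P3 8-14 | P4 14-20 | P1 20-21 | P5 21-24 | P0 24-29 |
Completion: P0=29  P1=21  P2=8  P3=14  P4=20  P5=24
Turnaround (C−A): P0=29  P1=21  P2=8  P3=14  P4=20  P5=24
Waiting times: P0=24, P1=20, P2=0, P3=8, P4=14, P5=21
Average waiting = (24+20+0+8+14+21) / 6 = 87/6 = 14.50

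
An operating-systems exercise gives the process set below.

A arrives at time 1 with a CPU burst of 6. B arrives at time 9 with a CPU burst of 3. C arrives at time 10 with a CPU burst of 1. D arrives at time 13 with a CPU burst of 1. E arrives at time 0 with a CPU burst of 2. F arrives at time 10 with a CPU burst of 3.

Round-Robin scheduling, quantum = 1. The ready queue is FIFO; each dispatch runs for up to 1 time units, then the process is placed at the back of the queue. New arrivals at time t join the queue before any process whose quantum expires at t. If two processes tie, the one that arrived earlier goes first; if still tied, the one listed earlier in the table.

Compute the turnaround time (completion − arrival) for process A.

Timeline: | E 0-1 | A 1-2 | E 2-3 | A 3-8 | idle 8-9 | B 9-10 | C 10-11 | F 11-12 | B 12-13 | F 13-14 | D 14-15 | B 15-16 | F 16-17 |
Completion: A=8  B=16  C=11  D=15  E=3  F=17
Turnaround(A) = completion − arrival = 8 − 1 = 7

7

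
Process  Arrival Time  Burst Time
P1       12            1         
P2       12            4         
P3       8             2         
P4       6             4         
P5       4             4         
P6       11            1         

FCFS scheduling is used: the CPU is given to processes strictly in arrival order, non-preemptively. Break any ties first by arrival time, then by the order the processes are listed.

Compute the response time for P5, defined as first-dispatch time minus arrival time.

0

Schedule: | idle 0-4 | P5 4-8 | P4 8-12 | P3 12-14 | P6 14-15 | P1 15-16 | P2 16-20 |
Completion: P1=16  P2=20  P3=14  P4=12  P5=8  P6=15
Turnaround (C−A): P1=4  P2=8  P3=6  P4=6  P5=4  P6=4
Response(P5) = first start − arrival = 4 − 4 = 0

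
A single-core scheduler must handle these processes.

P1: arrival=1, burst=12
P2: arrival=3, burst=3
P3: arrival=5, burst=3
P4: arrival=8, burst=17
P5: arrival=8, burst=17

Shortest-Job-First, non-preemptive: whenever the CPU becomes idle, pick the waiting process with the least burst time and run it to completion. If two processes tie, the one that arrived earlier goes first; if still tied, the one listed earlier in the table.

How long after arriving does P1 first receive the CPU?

0

Schedule: | idle 0-1 | P1 1-13 | P2 13-16 | P3 16-19 | P4 19-36 | P5 36-53 |
Completion: P1=13  P2=16  P3=19  P4=36  P5=53
Turnaround (C−A): P1=12  P2=13  P3=14  P4=28  P5=45
Response(P1) = first start − arrival = 1 − 1 = 0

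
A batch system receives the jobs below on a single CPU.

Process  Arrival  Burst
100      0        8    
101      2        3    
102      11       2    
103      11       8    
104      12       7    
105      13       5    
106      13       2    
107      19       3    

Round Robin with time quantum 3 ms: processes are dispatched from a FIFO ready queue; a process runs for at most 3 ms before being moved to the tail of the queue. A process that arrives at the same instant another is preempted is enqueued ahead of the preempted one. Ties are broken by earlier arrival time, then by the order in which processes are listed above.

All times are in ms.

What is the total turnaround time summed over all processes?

113

Timeline: | 100 0-3 | 101 3-6 | 100 6-11 | 102 11-13 | 103 13-16 | 104 16-19 | 105 19-22 | 106 22-24 | 103 24-27 | 107 27-30 | 104 30-33 | 105 33-35 | 103 35-37 | 104 37-38 |
Completion: 100=11  101=6  102=13  103=37  104=38  105=35  106=24  107=30
Turnaround (C−A): 100=11  101=4  102=2  103=26  104=26  105=22  106=11  107=11
Turnaround = completion − arrival: 100=11, 101=4, 102=2, 103=26, 104=26, 105=22, 106=11, 107=11
Total turnaround = 11 + 4 + 2 + 26 + 26 + 22 + 11 + 11 = 113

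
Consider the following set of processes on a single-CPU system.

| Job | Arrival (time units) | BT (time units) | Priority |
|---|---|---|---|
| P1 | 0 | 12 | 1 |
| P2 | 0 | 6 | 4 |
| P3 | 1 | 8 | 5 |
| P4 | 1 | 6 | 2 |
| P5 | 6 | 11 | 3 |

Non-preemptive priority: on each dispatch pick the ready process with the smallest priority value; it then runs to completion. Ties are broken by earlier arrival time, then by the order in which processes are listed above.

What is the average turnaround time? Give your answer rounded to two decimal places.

25.80

Schedule: | P1 0-12 | P4 12-18 | P5 18-29 | P2 29-35 | P3 35-43 |
Completion: P1=12  P2=35  P3=43  P4=18  P5=29
Turnaround (C−A): P1=12  P2=35  P3=42  P4=17  P5=23
Turnaround times: P1=12, P2=35, P3=42, P4=17, P5=23
Average turnaround = (12+35+42+17+23) / 5 = 129/5 = 25.80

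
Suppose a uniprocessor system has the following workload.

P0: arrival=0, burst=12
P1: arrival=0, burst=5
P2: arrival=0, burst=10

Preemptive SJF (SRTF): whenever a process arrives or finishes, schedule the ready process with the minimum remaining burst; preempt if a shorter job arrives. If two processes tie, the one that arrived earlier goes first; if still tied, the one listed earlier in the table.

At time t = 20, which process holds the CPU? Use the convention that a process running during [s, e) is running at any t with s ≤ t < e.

P0

Schedule: | P1 0-5 | P2 5-15 | P0 15-27 |
Completion: P0=27  P1=5  P2=15
Turnaround (C−A): P0=27  P1=5  P2=15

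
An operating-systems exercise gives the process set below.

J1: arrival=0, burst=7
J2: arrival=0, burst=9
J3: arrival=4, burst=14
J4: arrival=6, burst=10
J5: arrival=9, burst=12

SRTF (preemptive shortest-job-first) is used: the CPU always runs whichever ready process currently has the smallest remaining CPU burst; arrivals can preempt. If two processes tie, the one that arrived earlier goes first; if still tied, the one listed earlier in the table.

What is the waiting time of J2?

7

Timeline: | J1 0-7 | J2 7-16 | J4 16-26 | J5 26-38 | J3 38-52 |
Completion: J1=7  J2=16  J3=52  J4=26  J5=38
Waiting(J2) = turnaround − burst = 16 − 9 = 7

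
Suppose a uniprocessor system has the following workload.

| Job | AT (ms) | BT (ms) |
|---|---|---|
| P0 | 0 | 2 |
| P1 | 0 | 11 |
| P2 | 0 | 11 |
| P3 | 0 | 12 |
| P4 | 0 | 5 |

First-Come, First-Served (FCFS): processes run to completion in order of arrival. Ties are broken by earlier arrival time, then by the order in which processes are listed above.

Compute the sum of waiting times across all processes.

Timeline: | P0 0-2 | P1 2-13 | P2 13-24 | P3 24-36 | P4 36-41 |
Completion: P0=2  P1=13  P2=24  P3=36  P4=41
Waiting = turnaround − burst: P0=0, P1=2, P2=13, P3=24, P4=36
Total waiting = 0 + 2 + 13 + 24 + 36 = 75

75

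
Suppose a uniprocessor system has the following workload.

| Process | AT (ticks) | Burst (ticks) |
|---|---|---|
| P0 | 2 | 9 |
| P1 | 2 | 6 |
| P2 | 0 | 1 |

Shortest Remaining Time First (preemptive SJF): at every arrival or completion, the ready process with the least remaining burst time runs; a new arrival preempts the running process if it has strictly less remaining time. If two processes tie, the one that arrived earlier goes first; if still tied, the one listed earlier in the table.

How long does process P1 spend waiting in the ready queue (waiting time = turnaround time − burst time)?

0

Schedule: | P2 0-1 | idle 1-2 | P1 2-8 | P0 8-17 |
Completion: P0=17  P1=8  P2=1
Turnaround (C−A): P0=15  P1=6  P2=1
Waiting(P1) = turnaround − burst = 6 − 6 = 0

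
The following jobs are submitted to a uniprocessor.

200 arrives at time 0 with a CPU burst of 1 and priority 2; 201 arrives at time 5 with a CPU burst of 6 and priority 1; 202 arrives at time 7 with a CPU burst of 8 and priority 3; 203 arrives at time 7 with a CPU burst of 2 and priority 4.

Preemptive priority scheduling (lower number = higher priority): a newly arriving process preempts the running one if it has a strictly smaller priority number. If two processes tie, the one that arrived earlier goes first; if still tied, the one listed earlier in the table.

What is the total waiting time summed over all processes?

Timeline: | 200 0-1 | idle 1-5 | 201 5-11 | 202 11-19 | 203 19-21 |
Completion: 200=1  201=11  202=19  203=21
Turnaround (C−A): 200=1  201=6  202=12  203=14
Waiting = turnaround − burst: 200=0, 201=0, 202=4, 203=12
Total waiting = 0 + 0 + 4 + 12 = 16

16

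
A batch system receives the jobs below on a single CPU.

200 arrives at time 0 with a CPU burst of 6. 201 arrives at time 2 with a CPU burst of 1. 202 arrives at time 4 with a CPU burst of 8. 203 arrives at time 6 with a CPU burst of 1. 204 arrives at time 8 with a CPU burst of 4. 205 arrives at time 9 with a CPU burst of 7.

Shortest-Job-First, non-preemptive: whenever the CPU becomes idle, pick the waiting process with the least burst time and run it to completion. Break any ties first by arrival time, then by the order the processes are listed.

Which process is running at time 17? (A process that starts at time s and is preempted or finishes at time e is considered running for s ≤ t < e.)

205

Schedule: | 200 0-6 | 201 6-7 | 203 7-8 | 204 8-12 | 205 12-19 | 202 19-27 |
Completion: 200=6  201=7  202=27  203=8  204=12  205=19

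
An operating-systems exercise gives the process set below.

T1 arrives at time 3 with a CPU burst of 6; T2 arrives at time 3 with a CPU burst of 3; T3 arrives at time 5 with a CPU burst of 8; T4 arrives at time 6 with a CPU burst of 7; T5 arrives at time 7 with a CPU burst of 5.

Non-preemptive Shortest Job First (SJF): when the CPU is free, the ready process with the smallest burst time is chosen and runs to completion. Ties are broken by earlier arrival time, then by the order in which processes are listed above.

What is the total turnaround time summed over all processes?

Timeline: | idle 0-3 | T2 3-6 | T1 6-12 | T5 12-17 | T4 17-24 | T3 24-32 |
Completion: T1=12  T2=6  T3=32  T4=24  T5=17
Turnaround (C−A): T1=9  T2=3  T3=27  T4=18  T5=10
Turnaround = completion − arrival: T1=9, T2=3, T3=27, T4=18, T5=10
Total turnaround = 9 + 3 + 27 + 18 + 10 = 67

67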